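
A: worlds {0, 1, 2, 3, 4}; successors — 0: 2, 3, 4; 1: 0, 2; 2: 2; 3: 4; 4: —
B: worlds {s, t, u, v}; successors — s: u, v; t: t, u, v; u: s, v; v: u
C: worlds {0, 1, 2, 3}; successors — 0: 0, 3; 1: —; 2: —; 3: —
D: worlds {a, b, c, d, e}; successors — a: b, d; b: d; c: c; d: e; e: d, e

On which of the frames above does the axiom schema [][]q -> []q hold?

C

The schema corresponds to density: forall x forall y (Rxy -> exists z (Rxz & Rzy)).
A: fails — R10 but no z with R1z and Rz0.
B: fails — Rus but no z with Ruz and Rzs.
C: ✓.
D: fails — Rab but no z with Raz and Rzb.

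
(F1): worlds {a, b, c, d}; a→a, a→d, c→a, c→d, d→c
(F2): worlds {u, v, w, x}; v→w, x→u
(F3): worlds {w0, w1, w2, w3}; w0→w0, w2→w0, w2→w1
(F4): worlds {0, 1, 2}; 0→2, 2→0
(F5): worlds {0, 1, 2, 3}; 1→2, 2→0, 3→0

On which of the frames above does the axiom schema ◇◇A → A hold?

This is the axiom for a generalized confluence (Geach) condition; its first-order frame correspondent is ∀x ∀y (xR²y → ∃w (y = w ∧ x = w)).
(F1): fails — aR²c but c ≠ a.
(F2): condition met.
(F3): fails — w2R²w0 but w0 ≠ w2.
(F4): condition met.
(F5): fails — 1R²0 but 0 ≠ 1.

(F2), (F4)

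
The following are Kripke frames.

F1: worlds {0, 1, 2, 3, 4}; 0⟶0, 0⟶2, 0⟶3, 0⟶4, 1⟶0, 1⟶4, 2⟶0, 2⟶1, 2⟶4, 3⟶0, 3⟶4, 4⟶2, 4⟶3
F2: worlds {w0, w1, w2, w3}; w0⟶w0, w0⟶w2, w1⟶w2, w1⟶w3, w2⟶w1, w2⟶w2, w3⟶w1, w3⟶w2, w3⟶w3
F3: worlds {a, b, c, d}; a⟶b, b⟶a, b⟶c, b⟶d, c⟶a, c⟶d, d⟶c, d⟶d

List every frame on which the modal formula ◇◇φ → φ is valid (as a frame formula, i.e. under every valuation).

none

This is the axiom for a generalized confluence (Geach) condition; its first-order frame correspondent is ∀x ∀y (xR²y → ∃w (y = w ∧ x = w)).
F1: fails — 0R²1 but 1 ≠ 0.
F2: fails — w0R²w1 but w1 ≠ w0.
F3: fails — aR²c but c ≠ a.
Valid on no frame.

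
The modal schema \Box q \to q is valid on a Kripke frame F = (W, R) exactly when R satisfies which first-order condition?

Suppose □q→q is valid. At any x set V(q)={w : Rxw}. Then □q holds at x, so q holds at x, i.e. Rxx.

Reflexivity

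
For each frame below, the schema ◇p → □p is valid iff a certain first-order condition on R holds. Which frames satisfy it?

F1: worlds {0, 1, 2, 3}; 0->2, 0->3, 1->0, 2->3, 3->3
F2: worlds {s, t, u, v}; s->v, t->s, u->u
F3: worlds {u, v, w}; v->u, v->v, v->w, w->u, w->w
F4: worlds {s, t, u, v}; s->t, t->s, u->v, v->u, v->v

F2

The schema corresponds to partial functionality: ∀x ∀y ∀z (Rxy ∧ Rxz → y = z).
F1: fails — 0 sees both 2 and 3.
F2: satisfies the condition.
F3: fails — v sees both u and v.
F4: fails — v sees both u and v.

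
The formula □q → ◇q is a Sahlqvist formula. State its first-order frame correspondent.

Suppose □q→◇q is valid. At any x set V(q)=W. Then □q at x, so ◇q at x, so x has a successor.

seriality: ∀x ∃y Rxy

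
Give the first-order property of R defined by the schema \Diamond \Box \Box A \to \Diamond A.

\forall x \forall y (xRy \to \exists w (y R^2 w \wedge xRw))

This is a Sahlqvist (Geach-type) schema ◇^1□^2A → □^0◇^1A.
First-order correspondent: \forall x \forall y (xRy \to \exists w (y R^2 w \wedge xRw)).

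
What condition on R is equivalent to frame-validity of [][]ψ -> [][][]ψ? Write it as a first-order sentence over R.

This is a Sahlqvist (Geach-type) schema ◇^0□^2ψ → □^3◇^0ψ.
Minimal-valuation argument: fix x; take any y with xR^0y and any z with xR^3z. Set V(ψ) to the set of worlds R-reachable from y in exactly 2 steps. Then □^2ψ holds at y, so the antecedent holds at x; validity forces ◇^0ψ at z, giving a w with zR^0w and yR^2w.
First-order correspondent: forall x forall z (x R^3 z -> exists w (x R^2 w & z = w)).

forall x forall z (x R^3 z -> exists w (x R^2 w & z = w))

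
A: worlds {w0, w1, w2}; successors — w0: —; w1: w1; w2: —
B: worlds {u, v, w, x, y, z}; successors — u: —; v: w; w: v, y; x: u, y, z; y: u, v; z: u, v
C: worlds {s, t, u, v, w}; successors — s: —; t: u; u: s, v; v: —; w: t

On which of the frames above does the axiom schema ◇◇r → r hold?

The schema corresponds to a generalized confluence (Geach) condition: ∀x ∀y (xR²y → ∃w (y = w ∧ x = w)).
A: satisfies the condition.
B: fails — vR²y but y ≠ v.
C: fails — tR²s but s ≠ t.
Valid on: A.

A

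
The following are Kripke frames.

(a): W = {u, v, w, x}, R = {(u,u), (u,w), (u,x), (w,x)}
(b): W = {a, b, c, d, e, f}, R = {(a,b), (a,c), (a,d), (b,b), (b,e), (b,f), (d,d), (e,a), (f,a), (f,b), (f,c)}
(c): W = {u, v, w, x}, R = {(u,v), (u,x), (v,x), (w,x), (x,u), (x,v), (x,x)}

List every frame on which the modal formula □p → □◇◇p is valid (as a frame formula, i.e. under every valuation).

(c)

This is the axiom for a generalized confluence (Geach) condition; its first-order frame correspondent is ∀x ∀z (xRz → ∃w (xRw ∧ zR²w)).
(a): fails — uRw but no t with uRt and wR²t.
(b): fails — aRc but no w with aRw and cR²w.
(c): satisfies the condition.
Valid on: (c).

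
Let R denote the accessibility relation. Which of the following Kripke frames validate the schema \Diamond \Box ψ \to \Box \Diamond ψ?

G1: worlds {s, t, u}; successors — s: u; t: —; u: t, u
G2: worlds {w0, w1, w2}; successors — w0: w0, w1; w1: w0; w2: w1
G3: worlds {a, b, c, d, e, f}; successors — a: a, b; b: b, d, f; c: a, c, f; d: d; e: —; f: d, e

Frame correspondent (Sahlqvist): \forall x \forall y \forall z (Rxy \wedge Rxz \to \exists w (Ryw \wedge Rzw)) — i.e. convergence.
G1: fails — Rut and Rut but t and t have no common successor.
G2: holds.
G3: fails — Rcc and Rcf but c and f have no common successor.

G2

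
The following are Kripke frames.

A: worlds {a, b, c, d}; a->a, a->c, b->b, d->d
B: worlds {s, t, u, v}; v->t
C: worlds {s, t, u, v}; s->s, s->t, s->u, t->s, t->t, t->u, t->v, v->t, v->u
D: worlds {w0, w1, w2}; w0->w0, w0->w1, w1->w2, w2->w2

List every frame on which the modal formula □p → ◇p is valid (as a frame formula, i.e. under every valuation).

This is the axiom for seriality; its first-order frame correspondent is ∀x ∃y Rxy.
A: fails — world c has no successor.
B: fails — world s has no successor.
C: fails — world u has no successor.
D: holds.

D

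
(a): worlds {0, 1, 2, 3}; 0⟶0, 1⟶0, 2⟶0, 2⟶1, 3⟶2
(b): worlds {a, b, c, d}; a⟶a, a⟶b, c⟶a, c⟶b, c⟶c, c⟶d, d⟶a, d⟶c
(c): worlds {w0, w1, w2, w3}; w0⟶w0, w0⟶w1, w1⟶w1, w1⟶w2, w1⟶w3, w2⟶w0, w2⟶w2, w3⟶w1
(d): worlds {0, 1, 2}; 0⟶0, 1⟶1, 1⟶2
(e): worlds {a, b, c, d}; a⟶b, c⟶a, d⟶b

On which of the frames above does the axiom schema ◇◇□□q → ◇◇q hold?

The schema corresponds to a generalized confluence (Geach) condition: ∀x ∀y (xR²y → ∃w (yR²w ∧ xR²w)).
(a): holds.
(b): fails — aR²b but no w with bR²w and aR²w.
(c): holds.
(d): fails — 1R²2 but no w with 2R²w and 1R²w.
(e): fails — cR²b but no w with bR²w and cR²w.

(a), (c)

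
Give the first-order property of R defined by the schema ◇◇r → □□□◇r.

∀x ∀y ∀z ((xR²y ∧ xR³z) → ∃w (y = w ∧ zRw))

This is a Sahlqvist (Geach-type) schema ◇^2□^0r → □^3◇^1r.
Minimal-valuation argument: fix x; take any y with xR^2y and any z with xR^3z. Set V(r) to the set of worlds R-reachable from y in exactly 0 steps. Then □^0r holds at y, so the antecedent holds at x; validity forces ◇^1r at z, giving a w with zR^1w and yR^0w.
First-order correspondent: ∀x ∀y ∀z ((xR²y ∧ xR³z) → ∃w (y = w ∧ zRw)).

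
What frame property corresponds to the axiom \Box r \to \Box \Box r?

Suppose □r→□□r is valid. Take Rxy, Ryz and set V(r)={w : Rxw}. Then □r at x, so □□r at x, so □r at y, so r at z, i.e. Rxz.

Transitivity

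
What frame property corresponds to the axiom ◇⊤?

◇⊤ holds at w iff w has a successor, so frame-validity of ◇⊤ is exactly seriality. Equivalently via □p → ◇p:
Suppose □p→◇p is valid. At any x set V(p)=W. Then □p at x, so ◇p at x, so x has a successor.
Conversely, any frame satisfying ∀x ∃y Rxy validates the schema.
Frame condition: ∀x ∃y Rxy.

Seriality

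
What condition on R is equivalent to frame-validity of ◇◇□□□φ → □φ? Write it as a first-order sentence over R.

This is a Sahlqvist (Geach-type) schema ◇^2□^3φ → □^1◇^0φ.
Minimal-valuation argument: fix x; take any y with xR^2y and any z with xR^1z. Set V(φ) to the set of worlds R-reachable from y in exactly 3 steps. Then □^3φ holds at y, so the antecedent holds at x; validity forces ◇^0φ at z, giving a w with zR^0w and yR^3w.
First-order correspondent: ∀x ∀y ∀z ((xR²y ∧ xRz) → ∃w (yR³w ∧ z = w)).

∀x ∀y ∀z ((xR²y ∧ xRz) → ∃w (yR³w ∧ z = w))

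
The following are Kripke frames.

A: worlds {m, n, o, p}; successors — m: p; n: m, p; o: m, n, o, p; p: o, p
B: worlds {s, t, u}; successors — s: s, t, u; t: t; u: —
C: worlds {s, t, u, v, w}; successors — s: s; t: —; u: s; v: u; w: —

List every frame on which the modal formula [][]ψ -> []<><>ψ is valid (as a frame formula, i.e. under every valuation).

Frame correspondent (Sahlqvist): forall x forall z (xRz -> exists w (x R^2 w & z R^2 w)) — i.e. a generalized confluence (Geach) condition.
A: condition met.
B: fails — sRu but no w with sR²w and uR²w.
C: condition met.
Valid on: A, C.

A, C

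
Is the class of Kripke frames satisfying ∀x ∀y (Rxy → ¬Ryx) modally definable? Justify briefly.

Modal frame validity is preserved under surjective bounded morphisms.
The 4-cycle (worlds 0,1,2,3 with 0→1→2→3→0) is asymmetric. Mapping every world to a single reflexive point • is a surjective bounded morphism, and the reflexive point is not asymmetric (R•• but asymmetry requires ¬R••).
So no modal formula (or set of formulas) defines exactly the asymmetric frames.

Not modally definable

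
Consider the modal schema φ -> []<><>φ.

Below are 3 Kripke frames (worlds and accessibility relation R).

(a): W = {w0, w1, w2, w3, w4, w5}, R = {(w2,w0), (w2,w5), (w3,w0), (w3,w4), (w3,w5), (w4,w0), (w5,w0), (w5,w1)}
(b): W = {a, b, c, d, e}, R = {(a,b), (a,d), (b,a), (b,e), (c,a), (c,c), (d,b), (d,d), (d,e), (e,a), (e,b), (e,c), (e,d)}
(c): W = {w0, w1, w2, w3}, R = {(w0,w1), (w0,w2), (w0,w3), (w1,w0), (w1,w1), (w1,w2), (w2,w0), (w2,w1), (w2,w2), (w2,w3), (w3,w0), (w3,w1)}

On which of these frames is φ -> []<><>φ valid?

(c)

Frame correspondent (Sahlqvist): forall x forall z (xRz -> exists w (x = w & z R^2 w)) — i.e. a generalized confluence (Geach) condition.
(a): fails — w2Rw0 but no w with w2=w and w0R²w.
(b): fails — cRa but no w with c=w and aR²w.
(c): holds.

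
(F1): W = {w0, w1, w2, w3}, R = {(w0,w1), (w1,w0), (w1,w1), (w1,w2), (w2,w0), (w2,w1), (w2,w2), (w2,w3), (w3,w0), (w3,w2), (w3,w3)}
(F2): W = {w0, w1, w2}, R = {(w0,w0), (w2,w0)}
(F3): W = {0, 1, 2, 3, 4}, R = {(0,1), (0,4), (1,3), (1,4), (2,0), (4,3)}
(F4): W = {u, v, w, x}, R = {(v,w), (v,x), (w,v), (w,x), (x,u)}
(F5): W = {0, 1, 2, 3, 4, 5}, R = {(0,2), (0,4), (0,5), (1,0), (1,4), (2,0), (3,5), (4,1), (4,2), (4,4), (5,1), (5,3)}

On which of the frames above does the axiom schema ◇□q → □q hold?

(F2)

Frame correspondent (Sahlqvist): ∀x ∀y ∀z (Rxy ∧ Rxz → Ryz) — i.e. the Euclidean property.
(F1): fails — Rw1w0 and Rw1w2 but not Rw0w2.
(F2): satisfies the condition.
(F3): fails — R01 and R01 but not R11.
(F4): fails — Rvw and Rvw but not Rww.
(F5): fails — R02 and R02 but not R22.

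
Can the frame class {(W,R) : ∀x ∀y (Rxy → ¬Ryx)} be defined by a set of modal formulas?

Not modally definable

Modal frame validity is preserved under surjective bounded morphisms.
The 5-cycle (worlds s,t,u,v,w with s→t→u→v→w→s) is asymmetric. Mapping every world to a single reflexive point • is a surjective bounded morphism, and the reflexive point is not asymmetric (R•• but asymmetry requires ¬R••).
Hence asymmetry is not modally definable.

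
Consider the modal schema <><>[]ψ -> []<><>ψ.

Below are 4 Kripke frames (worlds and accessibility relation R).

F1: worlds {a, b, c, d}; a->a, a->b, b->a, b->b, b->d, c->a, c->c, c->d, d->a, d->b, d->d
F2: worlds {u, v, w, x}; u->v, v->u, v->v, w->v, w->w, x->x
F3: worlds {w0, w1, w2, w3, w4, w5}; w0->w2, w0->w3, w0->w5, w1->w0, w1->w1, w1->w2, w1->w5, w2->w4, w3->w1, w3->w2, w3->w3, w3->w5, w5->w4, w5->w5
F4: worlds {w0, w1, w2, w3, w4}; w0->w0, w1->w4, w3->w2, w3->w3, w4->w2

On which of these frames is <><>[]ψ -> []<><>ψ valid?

This is the axiom for a generalized confluence (Geach) condition; its first-order frame correspondent is forall x forall y forall z ((x R^2 y & xRz) -> exists w (yRw & z R^2 w)).
F1: holds.
F2: holds.
F3: fails — w0R²w1, w0Rw2 but no w with w1Rw and w2R²w.
F4: fails — w1R²w2, w1Rw4 but no w with w2Rw and w4R²w.

F1, F2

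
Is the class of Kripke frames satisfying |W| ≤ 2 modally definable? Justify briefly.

Modal frame validity is preserved under disjoint unions.
Any modal formula valid on each of 3 disjoint one-world frames is valid on their disjoint union (validity is preserved under disjoint unions). Each one-world frame has |W|=1≤2, but the union has |W|=3.
So the class is not modally definable.

No — not modally definable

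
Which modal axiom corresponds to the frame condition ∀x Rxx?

□q → q

A defining formula is □q → q (the T axiom).
Suppose □q→q is valid. At any x set V(q)={w : Rxw}. Then □q holds at x, so q holds at x, i.e. Rxx.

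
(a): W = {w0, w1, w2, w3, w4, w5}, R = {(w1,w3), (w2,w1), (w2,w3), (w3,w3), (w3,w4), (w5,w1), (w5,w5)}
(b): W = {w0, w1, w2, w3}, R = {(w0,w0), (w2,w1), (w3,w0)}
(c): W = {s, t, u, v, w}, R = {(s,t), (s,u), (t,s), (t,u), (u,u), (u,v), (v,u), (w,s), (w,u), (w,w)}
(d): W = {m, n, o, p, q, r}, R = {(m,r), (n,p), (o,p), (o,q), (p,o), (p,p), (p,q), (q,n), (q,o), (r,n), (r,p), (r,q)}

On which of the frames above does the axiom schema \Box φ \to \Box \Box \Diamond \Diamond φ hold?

(b), (c)

This is the axiom for a generalized confluence (Geach) condition; its first-order frame correspondent is \forall x \forall z (x R^2 z \to \exists w (xRw \wedge z R^2 w)).
(a): fails — w1R²w4 but no w with w1Rw and w4R²w.
(b): satisfies the condition.
(c): satisfies the condition.
(d): fails — mR²n but no w with mRw and nR²w.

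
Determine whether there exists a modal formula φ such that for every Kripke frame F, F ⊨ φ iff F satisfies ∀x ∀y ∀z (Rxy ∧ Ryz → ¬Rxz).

Any modally definable frame class is closed under surjective bounded morphisms.
The 5-cycle (worlds w0,w1,w2,w3,w4 with w0→w1→w2→w3→w4→w0) is intransitive. Mapping every world to a single reflexive point • is a surjective bounded morphism; the reflexive point is not intransitive (R••∧R•• but R••).
So the class is not modally definable.

No — not modally definable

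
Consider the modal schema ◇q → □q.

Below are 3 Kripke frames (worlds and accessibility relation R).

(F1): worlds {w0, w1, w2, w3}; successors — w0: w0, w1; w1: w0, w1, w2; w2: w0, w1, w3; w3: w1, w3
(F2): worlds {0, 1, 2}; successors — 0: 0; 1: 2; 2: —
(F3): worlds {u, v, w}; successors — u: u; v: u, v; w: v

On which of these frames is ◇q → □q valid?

This is the axiom for partial functionality; its first-order frame correspondent is ∀x ∀y ∀z (Rxy ∧ Rxz → y = z).
(F1): fails — w0 sees both w0 and w1.
(F2): condition met.
(F3): fails — v sees both u and v.
Valid on: (F2).

(F2)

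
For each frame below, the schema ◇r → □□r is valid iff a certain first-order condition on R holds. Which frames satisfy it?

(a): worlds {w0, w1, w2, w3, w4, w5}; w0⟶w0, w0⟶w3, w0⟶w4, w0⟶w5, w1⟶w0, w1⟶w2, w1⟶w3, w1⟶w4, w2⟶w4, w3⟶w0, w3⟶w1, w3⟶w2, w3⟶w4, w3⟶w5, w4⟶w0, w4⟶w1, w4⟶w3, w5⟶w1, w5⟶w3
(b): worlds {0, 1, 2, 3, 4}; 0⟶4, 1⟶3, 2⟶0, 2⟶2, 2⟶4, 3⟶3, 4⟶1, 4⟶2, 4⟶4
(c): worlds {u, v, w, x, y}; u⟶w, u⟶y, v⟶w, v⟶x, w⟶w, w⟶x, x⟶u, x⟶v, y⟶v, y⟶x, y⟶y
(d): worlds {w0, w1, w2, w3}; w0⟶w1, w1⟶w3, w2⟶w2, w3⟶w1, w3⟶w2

none

The schema corresponds to a generalized confluence (Geach) condition: ∀x ∀y ∀z ((xRy ∧ xR²z) → ∃w (y = w ∧ z = w)).
(a): fails — w0Rw0, w0R²w1 but w0 ≠ w1.
(b): fails — 0R4, 0R²1 but 4 ≠ 1.
(c): fails — uRw, uR²v but w ≠ v.
(d): fails — w0Rw1, w0R²w3 but w1 ≠ w3.
Valid on no frame.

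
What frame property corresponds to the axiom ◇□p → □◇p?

Suppose ◇□p→□◇p is valid. Take Rxy, Rxz and set V(p)={w : Ryw}. Then □p at y so ◇□p at x, so □◇p at x, so ◇p at z, giving w with Rzw and Ryw.
Conversely, on a frame with convergence the schema holds at every world under every valuation.
Frame condition: ∀x ∀y ∀z (Rxy ∧ Rxz → ∃w (Ryw ∧ Rzw)).

convergence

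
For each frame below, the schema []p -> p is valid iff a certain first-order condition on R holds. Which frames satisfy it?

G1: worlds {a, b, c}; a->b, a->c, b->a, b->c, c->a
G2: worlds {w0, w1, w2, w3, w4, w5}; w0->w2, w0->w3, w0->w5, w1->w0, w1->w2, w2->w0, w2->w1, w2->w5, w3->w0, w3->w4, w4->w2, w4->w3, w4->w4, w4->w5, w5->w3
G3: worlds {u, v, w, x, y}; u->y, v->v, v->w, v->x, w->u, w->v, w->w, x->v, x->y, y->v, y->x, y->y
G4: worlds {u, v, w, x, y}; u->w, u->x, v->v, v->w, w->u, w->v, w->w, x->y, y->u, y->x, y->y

This is the axiom for reflexivity; its first-order frame correspondent is forall x Rxx.
G1: fails — world a does not see itself.
G2: fails — world w0 does not see itself.
G3: fails — world u does not see itself.
G4: fails — world u does not see itself.
Valid on no frame.

none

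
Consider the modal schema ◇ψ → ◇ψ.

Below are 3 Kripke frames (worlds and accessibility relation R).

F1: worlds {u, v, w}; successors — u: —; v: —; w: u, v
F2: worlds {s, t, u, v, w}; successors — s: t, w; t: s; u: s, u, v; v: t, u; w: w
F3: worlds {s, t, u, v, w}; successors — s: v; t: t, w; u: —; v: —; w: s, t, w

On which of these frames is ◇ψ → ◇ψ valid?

F1, F2, F3

This is the axiom for a generalized confluence (Geach) condition; its first-order frame correspondent is ∀x ∀y (xRy → ∃w (y = w ∧ xRw)).
F1: satisfies the condition.
F2: satisfies the condition.
F3: satisfies the condition.
Valid on: F1, F2, F3.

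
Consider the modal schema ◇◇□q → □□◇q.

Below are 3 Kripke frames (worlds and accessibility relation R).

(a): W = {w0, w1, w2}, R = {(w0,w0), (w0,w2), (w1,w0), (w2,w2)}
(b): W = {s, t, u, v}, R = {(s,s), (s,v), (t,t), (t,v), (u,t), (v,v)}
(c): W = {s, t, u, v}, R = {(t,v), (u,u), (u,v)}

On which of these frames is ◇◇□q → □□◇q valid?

The schema corresponds to a generalized confluence (Geach) condition: ∀x ∀y ∀z ((xR²y ∧ xR²z) → ∃w (yRw ∧ zRw)).
(a): ✓.
(b): ✓.
(c): fails — uR²u, uR²v but no w with uRw and vRw.
Valid on: (a), (b).

(a), (b)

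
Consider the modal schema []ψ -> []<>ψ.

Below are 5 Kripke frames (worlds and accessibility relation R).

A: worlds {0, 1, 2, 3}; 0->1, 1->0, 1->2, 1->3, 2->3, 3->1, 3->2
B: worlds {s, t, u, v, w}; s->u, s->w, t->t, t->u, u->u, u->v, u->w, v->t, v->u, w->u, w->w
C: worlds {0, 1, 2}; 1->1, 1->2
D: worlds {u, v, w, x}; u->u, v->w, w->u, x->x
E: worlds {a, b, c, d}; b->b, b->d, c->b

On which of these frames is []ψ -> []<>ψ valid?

The schema corresponds to a generalized confluence (Geach) condition: forall x forall z (xRz -> exists w (xRw & zRw)).
A: fails — 0R1 but no w with 0Rw and 1Rw.
B: condition met.
C: fails — 1R2 but no w with 1Rw and 2Rw.
D: fails — vRw but no t with vRt and wRt.
E: fails — bRd but no w with bRw and dRw.

B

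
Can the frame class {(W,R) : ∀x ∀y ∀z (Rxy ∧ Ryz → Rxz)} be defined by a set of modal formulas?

Yes, by □r → □□r

This is a Sahlqvist condition; the 4 axiom □r → □□r defines it.
Suppose □r→□□r is valid. Take Rxy, Ryz and set V(r)={w : Rxw}. Then □r at x, so □□r at x, so □r at y, so r at z, i.e. Rxz.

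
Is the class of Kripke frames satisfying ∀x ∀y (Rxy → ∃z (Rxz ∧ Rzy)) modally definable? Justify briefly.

Yes — defined by □□r → □r

Yes: it is density, defined by the C4 schema □□r → □r.
Suppose □□r→□r is valid. Take Rxy and set V(r)={w : xR²w}. Then □□r at x, so □r at x, so r at y, i.e. ∃z(Rxz∧Rzy).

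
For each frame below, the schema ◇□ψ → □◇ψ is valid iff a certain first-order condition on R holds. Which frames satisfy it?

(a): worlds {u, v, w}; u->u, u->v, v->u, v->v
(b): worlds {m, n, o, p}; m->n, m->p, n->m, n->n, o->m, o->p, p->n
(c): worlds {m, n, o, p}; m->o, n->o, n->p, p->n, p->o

(a), (b)

The schema corresponds to convergence: ∀x ∀y ∀z (Rxy ∧ Rxz → ∃w (Ryw ∧ Rzw)).
(a): holds.
(b): holds.
(c): fails — Rmo and Rmo but o and o have no common successor.
Valid on: (a), (b).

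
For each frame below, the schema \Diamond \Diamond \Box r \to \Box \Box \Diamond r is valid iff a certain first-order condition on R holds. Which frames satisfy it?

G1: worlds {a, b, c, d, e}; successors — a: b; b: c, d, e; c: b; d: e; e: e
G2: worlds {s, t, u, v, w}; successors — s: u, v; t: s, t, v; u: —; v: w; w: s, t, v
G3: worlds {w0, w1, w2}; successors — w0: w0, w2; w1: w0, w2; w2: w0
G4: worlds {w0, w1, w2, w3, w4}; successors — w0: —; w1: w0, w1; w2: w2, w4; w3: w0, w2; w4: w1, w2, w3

This is the axiom for a generalized confluence (Geach) condition; its first-order frame correspondent is \forall x \forall y \forall z ((x R^2 y \wedge x R^2 z) \to \exists w (yRw \wedge zRw)).
G1: fails — aR²c, aR²d but no w with cRw and dRw.
G2: fails — tR²s, tR²u but no w* with sRw* and uRw*.
G3: condition met.
G4: fails — w1R²w0, w1R²w0 but no w with w0Rw and w0Rw.
Valid on: G3.

G3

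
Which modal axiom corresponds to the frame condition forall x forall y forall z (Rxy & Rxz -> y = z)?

A defining formula is ◇ψ → □ψ (the CD axiom).

◇ψ → □ψ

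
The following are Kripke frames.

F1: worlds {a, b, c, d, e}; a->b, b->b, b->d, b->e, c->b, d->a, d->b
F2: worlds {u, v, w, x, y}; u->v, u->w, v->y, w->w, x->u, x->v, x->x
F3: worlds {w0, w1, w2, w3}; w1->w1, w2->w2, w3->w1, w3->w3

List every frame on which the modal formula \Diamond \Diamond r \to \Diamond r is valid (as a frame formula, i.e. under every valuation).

The schema corresponds to transitivity: \forall x \forall y \forall z (Rxy \wedge Ryz \to Rxz).
F1: fails — Rab and Rbe but not Rae.
F2: fails — Ruv and Rvy but not Ruy.
F3: ✓.

F3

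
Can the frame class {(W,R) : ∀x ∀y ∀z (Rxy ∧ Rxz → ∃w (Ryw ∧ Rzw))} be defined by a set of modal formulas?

Definable; ◇□p → □◇p defines it

Yes: it is convergence, defined by the .2 schema ◇□p → □◇p.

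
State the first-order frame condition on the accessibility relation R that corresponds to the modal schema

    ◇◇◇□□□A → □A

∀x ∀y ∀z ((xR³y ∧ xRz) → ∃w (yR³w ∧ z = w))

This is a Sahlqvist (Geach-type) schema ◇^3□^3A → □^1◇^0A.
Minimal-valuation argument: fix x; take any y with xR^3y and any z with xR^1z. Set V(A) to the set of worlds R-reachable from y in exactly 3 steps. Then □^3A holds at y, so the antecedent holds at x; validity forces ◇^0A at z, giving a w with zR^0w and yR^3w.
First-order correspondent: ∀x ∀y ∀z ((xR³y ∧ xRz) → ∃w (yR³w ∧ z = w)).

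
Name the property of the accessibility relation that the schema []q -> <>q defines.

Seriality

Suppose □q→◇q is valid. At any x set V(q)=W. Then □q at x, so ◇q at x, so x has a successor.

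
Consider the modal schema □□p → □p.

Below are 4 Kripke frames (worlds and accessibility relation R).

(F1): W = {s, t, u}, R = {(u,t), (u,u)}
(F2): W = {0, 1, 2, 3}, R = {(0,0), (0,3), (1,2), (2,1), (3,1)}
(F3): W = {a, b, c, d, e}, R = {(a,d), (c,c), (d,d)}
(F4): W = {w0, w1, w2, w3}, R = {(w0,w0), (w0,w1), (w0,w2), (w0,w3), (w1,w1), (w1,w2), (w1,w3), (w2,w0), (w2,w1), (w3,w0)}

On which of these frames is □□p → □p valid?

The schema corresponds to density: ∀x ∀y (Rxy → ∃z (Rxz ∧ Rzy)).
(F1): ✓.
(F2): fails — R31 but no z with R3z and Rz1.
(F3): ✓.
(F4): ✓.
Valid on: (F1), (F3), (F4).

(F1), (F3), (F4)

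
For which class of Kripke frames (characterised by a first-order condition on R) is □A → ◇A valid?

Suppose □A→◇A is valid. At any x set V(A)=W. Then □A at x, so ◇A at x, so x has a successor.
The converse is a direct semantic check.
Frame condition: ∀x ∃y Rxy.

seriality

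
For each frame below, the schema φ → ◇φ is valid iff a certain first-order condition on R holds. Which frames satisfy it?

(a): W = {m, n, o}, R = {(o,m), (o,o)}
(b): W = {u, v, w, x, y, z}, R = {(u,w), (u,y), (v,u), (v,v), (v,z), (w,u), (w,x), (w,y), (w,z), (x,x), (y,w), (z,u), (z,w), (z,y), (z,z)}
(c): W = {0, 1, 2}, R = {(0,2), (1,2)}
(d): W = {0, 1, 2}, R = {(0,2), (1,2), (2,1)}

Frame correspondent (Sahlqvist): ∀x ∃w (x = w ∧ xRw) — i.e. a generalized confluence (Geach) condition.
(a): fails — at m but no w with m=w and mRw.
(b): fails — at u but no t with u=t and uRt.
(c): fails — at 0 but no w with 0=w and 0Rw.
(d): fails — at 0 but no w with 0=w and 0Rw.
Valid on no frame.

none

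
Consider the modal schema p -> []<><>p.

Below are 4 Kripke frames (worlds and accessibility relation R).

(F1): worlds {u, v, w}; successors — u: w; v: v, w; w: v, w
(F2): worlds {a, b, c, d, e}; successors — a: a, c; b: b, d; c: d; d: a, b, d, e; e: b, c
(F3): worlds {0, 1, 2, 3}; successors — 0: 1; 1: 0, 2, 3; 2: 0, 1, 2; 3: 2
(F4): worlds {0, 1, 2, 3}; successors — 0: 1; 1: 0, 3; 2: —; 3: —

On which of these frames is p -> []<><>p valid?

The schema corresponds to a generalized confluence (Geach) condition: forall x forall z (xRz -> exists w (x = w & z R^2 w)).
(F1): fails — uRw but no t with u=t and wR²t.
(F2): ✓.
(F3): fails — 1R0 but no w with 1=w and 0R²w.
(F4): fails — 0R1 but no w with 0=w and 1R²w.

(F2)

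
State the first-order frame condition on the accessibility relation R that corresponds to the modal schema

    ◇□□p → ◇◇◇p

∀x ∀y (xRy → ∃w (yR²w ∧ xR³w))

This is a Sahlqvist (Geach-type) schema ◇^1□^2p → □^0◇^3p.
Minimal-valuation argument: fix x; take any y with xR^1y and any z with xR^0z. Set V(p) to the set of worlds R-reachable from y in exactly 2 steps. Then □^2p holds at y, so the antecedent holds at x; validity forces ◇^3p at z, giving a w with zR^3w and yR^2w.
First-order correspondent: ∀x ∀y (xRy → ∃w (yR²w ∧ xR³w)).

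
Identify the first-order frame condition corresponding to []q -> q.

Reflexivity

Suppose □q→q is valid. At any x set V(q)={w : Rxw}. Then □q holds at x, so q holds at x, i.e. Rxx.
Conversely, any frame satisfying forall x Rxx validates the schema.
Frame condition: forall x Rxx.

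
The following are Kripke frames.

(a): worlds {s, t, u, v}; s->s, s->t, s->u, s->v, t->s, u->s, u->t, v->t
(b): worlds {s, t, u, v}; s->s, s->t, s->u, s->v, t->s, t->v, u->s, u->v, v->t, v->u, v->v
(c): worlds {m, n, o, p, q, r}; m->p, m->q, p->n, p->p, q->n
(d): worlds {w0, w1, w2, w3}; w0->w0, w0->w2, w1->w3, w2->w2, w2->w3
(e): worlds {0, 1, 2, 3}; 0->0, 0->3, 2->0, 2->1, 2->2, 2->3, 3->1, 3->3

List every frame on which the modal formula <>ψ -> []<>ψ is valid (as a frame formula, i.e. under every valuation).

none

This is the axiom for the Euclidean property; its first-order frame correspondent is forall x forall y forall z (Rxy & Rxz -> Ryz).
(a): fails — Rsv and Rsv but not Rvv.
(b): fails — Rsv and Rss but not Rvs.
(c): fails — Rmq and Rmq but not Rqq.
(d): fails — Rw0w2 and Rw0w0 but not Rw2w0.
(e): fails — R03 and R00 but not R30.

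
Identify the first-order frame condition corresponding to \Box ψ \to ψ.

reflexivity

This schema is the T axiom.
Its frame correspondent is reflexivity — \forall x Rxx.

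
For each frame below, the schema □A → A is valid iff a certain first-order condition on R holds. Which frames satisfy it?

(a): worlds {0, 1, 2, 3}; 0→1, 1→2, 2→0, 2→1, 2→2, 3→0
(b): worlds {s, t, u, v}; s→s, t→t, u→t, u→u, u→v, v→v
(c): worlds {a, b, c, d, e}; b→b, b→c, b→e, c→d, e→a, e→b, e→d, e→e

The schema corresponds to reflexivity: ∀x Rxx.
(a): fails — world 0 does not see itself.
(b): holds.
(c): fails — world a does not see itself.

(b)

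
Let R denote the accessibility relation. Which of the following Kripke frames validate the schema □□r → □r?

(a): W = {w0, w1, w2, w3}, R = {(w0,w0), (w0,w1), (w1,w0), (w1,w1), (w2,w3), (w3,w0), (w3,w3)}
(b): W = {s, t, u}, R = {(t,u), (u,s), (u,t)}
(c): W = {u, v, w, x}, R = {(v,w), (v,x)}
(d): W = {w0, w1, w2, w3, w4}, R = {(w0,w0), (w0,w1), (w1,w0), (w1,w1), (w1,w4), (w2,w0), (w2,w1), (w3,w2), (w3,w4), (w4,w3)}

Frame correspondent (Sahlqvist): ∀x ∀y (Rxy → ∃z (Rxz ∧ Rzy)) — i.e. density.
(a): holds.
(b): fails — Rus but no z with Ruz and Rzs.
(c): fails — Rvx but no z with Rvz and Rzx.
(d): fails — Rw3w2 but no z with Rw3z and Rzw2.
Valid on: (a).

(a)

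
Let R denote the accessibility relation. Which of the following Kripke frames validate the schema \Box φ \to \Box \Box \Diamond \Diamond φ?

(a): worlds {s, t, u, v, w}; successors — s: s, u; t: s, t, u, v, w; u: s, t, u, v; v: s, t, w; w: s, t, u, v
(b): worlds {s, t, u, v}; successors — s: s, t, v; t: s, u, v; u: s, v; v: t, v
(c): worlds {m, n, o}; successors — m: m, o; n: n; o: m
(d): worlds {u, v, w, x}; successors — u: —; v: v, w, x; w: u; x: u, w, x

This is the axiom for a generalized confluence (Geach) condition; its first-order frame correspondent is \forall x \forall z (x R^2 z \to \exists w (xRw \wedge z R^2 w)).
(a): ✓.
(b): ✓.
(c): ✓.
(d): fails — vR²u but no t with vRt and uR²t.
Valid on: (a), (b), (c).

(a), (b), (c)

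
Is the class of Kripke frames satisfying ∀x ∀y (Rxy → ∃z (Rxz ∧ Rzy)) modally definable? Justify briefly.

Definable; □□r → □r defines it

Yes: it is density, defined by the C4 schema □□r → □r.
Suppose □□r→□r is valid. Take Rxy and set V(r)={w : xR²w}. Then □□r at x, so □r at x, so r at y, i.e. ∃z(Rxz∧Rzy).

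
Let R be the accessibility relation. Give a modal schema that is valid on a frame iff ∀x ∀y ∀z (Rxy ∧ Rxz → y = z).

◇s → □s

This is partial functionality; the standard corresponding axiom is CD: ◇s → □s.
Suppose ◇s→□s is valid. Take Rxy, Rxz and set V(s)={y}. Then ◇s at x, so □s at x, so s at z, i.e. z=y.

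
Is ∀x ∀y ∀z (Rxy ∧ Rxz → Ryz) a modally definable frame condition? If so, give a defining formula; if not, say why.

This is a Sahlqvist condition; the 5 axiom ◇p → □◇p defines it.
Suppose ◇p→□◇p is valid. Take Rxy, Rxz and set V(p)={y}. Then ◇p at x, so □◇p at x, so ◇p at z, so some w with Rzw has p; w=y, i.e. Rzy. By symmetry of the argument, Ryz.

Yes — defined by ◇p → □◇p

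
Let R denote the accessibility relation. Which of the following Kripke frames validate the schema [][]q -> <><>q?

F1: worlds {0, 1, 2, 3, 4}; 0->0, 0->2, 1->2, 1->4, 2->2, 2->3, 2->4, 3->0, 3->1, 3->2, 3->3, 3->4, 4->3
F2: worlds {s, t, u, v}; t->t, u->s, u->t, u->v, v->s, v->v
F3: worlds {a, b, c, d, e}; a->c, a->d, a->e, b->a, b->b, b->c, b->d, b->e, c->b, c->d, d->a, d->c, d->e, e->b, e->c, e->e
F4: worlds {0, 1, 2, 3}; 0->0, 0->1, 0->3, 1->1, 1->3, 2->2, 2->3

Frame correspondent (Sahlqvist): forall x exists w (x R^2 w & x R^2 w) — i.e. a generalized confluence (Geach) condition.
F1: ✓.
F2: fails — at s but no w with sR²w and sR²w.
F3: ✓.
F4: fails — at 3 but no w with 3R²w and 3R²w.
Valid on: F1, F3.

F1, F3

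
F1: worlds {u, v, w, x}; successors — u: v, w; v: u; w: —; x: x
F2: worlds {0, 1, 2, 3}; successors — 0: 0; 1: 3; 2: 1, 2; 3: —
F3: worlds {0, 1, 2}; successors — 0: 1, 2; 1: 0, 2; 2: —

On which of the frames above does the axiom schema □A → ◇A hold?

The schema corresponds to seriality: ∀x ∃y Rxy.
F1: fails — world w has no successor.
F2: fails — world 3 has no successor.
F3: fails — world 2 has no successor.

none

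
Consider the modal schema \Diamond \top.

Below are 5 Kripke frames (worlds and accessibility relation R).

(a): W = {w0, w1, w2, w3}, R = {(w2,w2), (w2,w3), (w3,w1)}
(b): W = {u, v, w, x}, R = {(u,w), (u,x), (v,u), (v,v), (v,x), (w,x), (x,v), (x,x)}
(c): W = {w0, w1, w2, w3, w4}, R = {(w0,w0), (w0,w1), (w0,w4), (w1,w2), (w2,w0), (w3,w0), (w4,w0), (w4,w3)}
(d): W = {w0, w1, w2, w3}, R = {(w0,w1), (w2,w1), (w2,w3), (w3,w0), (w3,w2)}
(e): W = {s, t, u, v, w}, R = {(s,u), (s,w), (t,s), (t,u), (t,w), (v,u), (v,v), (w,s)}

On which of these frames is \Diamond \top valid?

(b), (c)

This is the axiom for seriality; its first-order frame correspondent is \forall x \exists y Rxy.
(a): fails — world w0 has no successor.
(b): holds.
(c): holds.
(d): fails — world w1 has no successor.
(e): fails — world u has no successor.
Valid on: (b), (c).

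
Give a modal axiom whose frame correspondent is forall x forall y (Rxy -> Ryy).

The condition is shift-reflexivity. The T□ schema □(□s → s) defines it.
Suppose □(□s→s) is valid. Take Rxy and set V(s)={w : Ryw}. Then at y, □s holds; since □(□s→s) at x, □s→s at y, so s at y, i.e. Ryy.

□(□s → s)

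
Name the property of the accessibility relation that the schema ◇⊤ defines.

◇⊤ holds at w iff w has a successor, so frame-validity of ◇⊤ is exactly seriality. Equivalently via □A → ◇A:
Suppose □A→◇A is valid. At any x set V(A)=W. Then □A at x, so ◇A at x, so x has a successor.

seriality: ∀x ∃y Rxy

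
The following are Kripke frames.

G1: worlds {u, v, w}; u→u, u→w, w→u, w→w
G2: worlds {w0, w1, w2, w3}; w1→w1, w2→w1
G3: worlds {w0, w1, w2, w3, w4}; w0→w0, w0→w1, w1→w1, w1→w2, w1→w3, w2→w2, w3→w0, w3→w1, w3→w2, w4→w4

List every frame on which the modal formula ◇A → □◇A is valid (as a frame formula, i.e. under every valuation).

The schema corresponds to the Euclidean property: ∀x ∀y ∀z (Rxy ∧ Rxz → Ryz).
G1: holds.
G2: holds.
G3: fails — Rw0w1 and Rw0w0 but not Rw1w0.
Valid on: G1, G2.

G1, G2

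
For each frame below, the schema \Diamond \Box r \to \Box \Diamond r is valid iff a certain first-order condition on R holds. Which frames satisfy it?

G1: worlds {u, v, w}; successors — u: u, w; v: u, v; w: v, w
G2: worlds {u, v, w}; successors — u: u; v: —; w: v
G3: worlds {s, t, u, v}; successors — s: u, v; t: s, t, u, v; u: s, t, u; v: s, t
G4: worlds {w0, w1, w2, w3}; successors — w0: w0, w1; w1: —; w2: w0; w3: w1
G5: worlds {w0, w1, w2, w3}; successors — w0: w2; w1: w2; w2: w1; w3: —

G1, G5

This is the axiom for convergence; its first-order frame correspondent is \forall x \forall y \forall z (Rxy \wedge Rxz \to \exists w (Ryw \wedge Rzw)).
G1: condition met.
G2: fails — Rwv and Rwv but v and v have no common successor.
G3: fails — Rtv and Rts but v and s have no common successor.
G4: fails — Rw0w1 and Rw0w1 but w1 and w1 have no common successor.
G5: condition met.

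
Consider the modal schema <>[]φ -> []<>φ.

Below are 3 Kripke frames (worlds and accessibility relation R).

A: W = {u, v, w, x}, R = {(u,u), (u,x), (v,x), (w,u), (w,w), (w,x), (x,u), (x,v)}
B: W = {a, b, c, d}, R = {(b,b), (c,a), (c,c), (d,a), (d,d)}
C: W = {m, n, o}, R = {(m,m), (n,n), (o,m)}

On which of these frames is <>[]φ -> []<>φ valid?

A, C

This is the axiom for convergence; its first-order frame correspondent is forall x forall y forall z (Rxy & Rxz -> exists w (Ryw & Rzw)).
A: ✓.
B: fails — Rcc and Rca but c and a have no common successor.
C: ✓.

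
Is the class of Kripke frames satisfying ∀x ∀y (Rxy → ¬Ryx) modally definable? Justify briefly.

No

Any modally definable frame class is closed under surjective bounded morphisms.
The 4-cycle (worlds a,b,c,d with a→b→c→d→a) is asymmetric. Mapping every world to a single reflexive point • is a surjective bounded morphism, and the reflexive point is not asymmetric (R•• but asymmetry requires ¬R••).
So no modal formula (or set of formulas) defines exactly the asymmetric frames.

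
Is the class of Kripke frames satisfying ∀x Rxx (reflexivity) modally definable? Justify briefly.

Yes, by □r → r

The condition is reflexivity. A defining modal formula is □r → r.
Suppose □r→r is valid. At any x set V(r)={w : Rxw}. Then □r holds at x, so r holds at x, i.e. Rxx.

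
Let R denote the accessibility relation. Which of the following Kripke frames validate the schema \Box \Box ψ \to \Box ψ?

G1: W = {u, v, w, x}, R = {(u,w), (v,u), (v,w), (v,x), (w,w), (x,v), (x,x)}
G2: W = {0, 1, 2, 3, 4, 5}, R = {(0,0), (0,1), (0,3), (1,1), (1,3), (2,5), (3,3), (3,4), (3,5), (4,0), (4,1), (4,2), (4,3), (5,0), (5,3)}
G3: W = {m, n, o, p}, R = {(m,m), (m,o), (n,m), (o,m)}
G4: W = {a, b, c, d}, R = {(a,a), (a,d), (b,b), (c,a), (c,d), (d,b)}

This is the axiom for density; its first-order frame correspondent is \forall x \forall y (Rxy \to \exists z (Rxz \wedge Rzy)).
G1: fails — Rvu but no z with Rvz and Rzu.
G2: fails — R25 but no z with R2z and Rz5.
G3: ✓.
G4: ✓.

G3, G4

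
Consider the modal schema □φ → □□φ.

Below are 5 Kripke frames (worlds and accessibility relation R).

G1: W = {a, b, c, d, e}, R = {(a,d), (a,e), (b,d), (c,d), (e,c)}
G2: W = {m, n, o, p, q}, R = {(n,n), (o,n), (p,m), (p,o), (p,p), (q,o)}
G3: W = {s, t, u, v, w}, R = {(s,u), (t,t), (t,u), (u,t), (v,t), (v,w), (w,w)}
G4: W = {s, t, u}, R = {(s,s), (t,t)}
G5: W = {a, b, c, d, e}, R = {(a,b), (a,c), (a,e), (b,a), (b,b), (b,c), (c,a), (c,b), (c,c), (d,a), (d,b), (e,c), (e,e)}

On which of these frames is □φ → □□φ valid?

This is the axiom for transitivity; its first-order frame correspondent is ∀x ∀y ∀z (Rxy ∧ Ryz → Rxz).
G1: fails — Rae and Rec but not Rac.
G2: fails — Rpo and Ron but not Rpn.
G3: fails — Rut and Rtu but not Ruu.
G4: holds.
G5: fails — Rab and Rba but not Raa.

G4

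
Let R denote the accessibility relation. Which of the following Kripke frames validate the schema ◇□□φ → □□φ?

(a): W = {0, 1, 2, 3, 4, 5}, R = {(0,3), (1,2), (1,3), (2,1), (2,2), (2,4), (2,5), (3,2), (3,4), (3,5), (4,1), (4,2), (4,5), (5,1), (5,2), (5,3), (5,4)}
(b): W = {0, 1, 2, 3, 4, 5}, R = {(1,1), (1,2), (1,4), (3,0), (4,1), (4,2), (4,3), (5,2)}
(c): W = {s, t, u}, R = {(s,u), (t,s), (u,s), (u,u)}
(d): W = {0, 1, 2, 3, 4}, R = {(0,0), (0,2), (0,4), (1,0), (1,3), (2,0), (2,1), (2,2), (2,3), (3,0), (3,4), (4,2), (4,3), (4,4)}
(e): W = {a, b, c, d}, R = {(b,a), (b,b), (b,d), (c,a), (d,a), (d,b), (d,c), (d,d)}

(c)

The schema corresponds to a generalized confluence (Geach) condition: ∀x ∀y ∀z ((xRy ∧ xR²z) → ∃w (yR²w ∧ z = w)).
(a): fails — 2R1, 2R²3 but no w with 1R²w and 3=w.
(b): fails — 1R2, 1R²1 but no w with 2R²w and 1=w.
(c): satisfies the condition.
(d): fails — 2R1, 2R²1 but no w with 1R²w and 1=w.
(e): fails — bRa, bR²a but no w with aR²w and a=w.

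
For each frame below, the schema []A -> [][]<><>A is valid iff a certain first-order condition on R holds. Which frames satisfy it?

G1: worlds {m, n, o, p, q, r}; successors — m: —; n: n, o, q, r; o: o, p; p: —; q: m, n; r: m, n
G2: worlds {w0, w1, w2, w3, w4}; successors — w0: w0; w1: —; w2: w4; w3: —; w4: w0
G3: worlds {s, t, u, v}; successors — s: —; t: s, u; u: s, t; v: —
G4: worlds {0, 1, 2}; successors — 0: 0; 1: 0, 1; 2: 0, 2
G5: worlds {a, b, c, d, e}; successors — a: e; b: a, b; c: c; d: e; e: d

The schema corresponds to a generalized confluence (Geach) condition: forall x forall z (x R^2 z -> exists w (xRw & z R^2 w)).
G1: fails — nR²m but no w with nRw and mR²w.
G2: fails — w2R²w0 but no w with w2Rw and w0R²w.
G3: fails — tR²s but no w with tRw and sR²w.
G4: ✓.
G5: fails — aR²d but no w with aRw and dR²w.
Valid on: G4.

G4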